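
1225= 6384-5159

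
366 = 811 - 445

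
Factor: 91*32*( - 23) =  - 2^5*7^1*13^1*23^1 = - 66976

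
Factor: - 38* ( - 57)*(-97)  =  -210102 = - 2^1*3^1*19^2*97^1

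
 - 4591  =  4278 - 8869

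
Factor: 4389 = 3^1*7^1*11^1*19^1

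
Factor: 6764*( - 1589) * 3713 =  -2^2*7^1*19^1*47^1*79^1 * 89^1*227^1= - 39907309148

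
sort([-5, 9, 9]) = [ - 5, 9, 9]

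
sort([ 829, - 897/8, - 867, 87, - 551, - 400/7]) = [ - 867, - 551,  -  897/8, - 400/7, 87, 829 ]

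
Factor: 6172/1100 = 1543/275=5^( - 2 )*11^ ( - 1) * 1543^1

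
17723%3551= 3519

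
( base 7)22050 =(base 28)717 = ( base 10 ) 5523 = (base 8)12623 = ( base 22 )B91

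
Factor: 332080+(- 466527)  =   - 31^1 * 4337^1 =- 134447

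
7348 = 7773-425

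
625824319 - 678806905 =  - 52982586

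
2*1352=2704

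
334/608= 167/304  =  0.55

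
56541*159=8990019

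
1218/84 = 29/2 = 14.50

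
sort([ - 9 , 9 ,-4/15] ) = [ - 9, - 4/15, 9 ]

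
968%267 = 167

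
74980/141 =74980/141 = 531.77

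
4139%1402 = 1335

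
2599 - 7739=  - 5140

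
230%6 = 2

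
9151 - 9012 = 139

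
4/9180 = 1/2295 = 0.00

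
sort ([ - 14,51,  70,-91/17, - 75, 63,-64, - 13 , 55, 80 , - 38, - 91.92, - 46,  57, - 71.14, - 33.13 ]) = [ -91.92 , - 75,  -  71.14, - 64, - 46, - 38, - 33.13,  -  14,  -  13,-91/17,  51,55,  57,63 , 70,80] 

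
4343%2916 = 1427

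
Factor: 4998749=7^1*714107^1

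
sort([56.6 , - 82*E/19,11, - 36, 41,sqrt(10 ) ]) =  [  -  36, - 82*E/19, sqrt(10 ), 11,41, 56.6]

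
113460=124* 915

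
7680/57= 2560/19 = 134.74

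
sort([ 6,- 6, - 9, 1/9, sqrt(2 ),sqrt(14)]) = [ - 9, - 6,  1/9, sqrt(2), sqrt(14 ),6 ] 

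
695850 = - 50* ( - 13917 ) 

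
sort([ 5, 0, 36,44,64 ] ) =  [ 0,5, 36, 44, 64] 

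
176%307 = 176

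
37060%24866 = 12194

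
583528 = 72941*8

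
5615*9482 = 53241430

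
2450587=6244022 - 3793435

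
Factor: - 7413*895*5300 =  - 35163565500 = - 2^2*3^1*5^3*7^1*53^1*179^1*353^1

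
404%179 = 46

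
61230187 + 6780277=68010464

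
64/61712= 4/3857 =0.00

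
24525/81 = 2725/9 = 302.78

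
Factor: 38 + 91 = 129= 3^1*43^1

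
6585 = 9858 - 3273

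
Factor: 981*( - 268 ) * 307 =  - 80712756 = -2^2*3^2 * 67^1 * 109^1*307^1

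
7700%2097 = 1409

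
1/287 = 1/287=0.00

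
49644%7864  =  2460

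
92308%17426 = 5178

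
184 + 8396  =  8580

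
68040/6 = 11340 = 11340.00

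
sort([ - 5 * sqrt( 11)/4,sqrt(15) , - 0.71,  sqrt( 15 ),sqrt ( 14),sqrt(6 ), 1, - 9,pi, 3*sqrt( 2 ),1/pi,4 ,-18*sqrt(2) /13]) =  [ - 9, - 5*sqrt(11 )/4, - 18 *sqrt (2 ) /13, - 0.71,1/pi, 1, sqrt(6 ), pi,sqrt(14), sqrt( 15), sqrt(15),4 , 3  *  sqrt( 2 )]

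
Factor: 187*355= 5^1*11^1 * 17^1*71^1  =  66385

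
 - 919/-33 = 919/33=27.85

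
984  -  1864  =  -880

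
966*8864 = 8562624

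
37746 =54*699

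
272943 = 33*8271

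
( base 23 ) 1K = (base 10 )43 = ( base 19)25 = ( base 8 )53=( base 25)1I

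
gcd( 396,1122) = 66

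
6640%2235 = 2170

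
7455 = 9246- 1791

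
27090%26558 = 532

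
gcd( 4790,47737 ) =1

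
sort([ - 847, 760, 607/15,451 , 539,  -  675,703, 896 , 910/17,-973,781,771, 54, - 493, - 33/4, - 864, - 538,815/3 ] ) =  [ - 973, - 864, - 847 , - 675, - 538 , - 493, - 33/4, 607/15 , 910/17, 54,815/3,451,539, 703, 760, 771 , 781, 896] 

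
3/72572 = 3/72572 = 0.00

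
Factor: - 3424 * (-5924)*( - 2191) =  - 44441753216= -2^7*7^1*107^1*313^1*1481^1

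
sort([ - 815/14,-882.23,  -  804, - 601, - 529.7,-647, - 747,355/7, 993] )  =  [ - 882.23 ,-804,  -  747, - 647, - 601 ,-529.7, - 815/14,  355/7, 993]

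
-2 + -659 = -661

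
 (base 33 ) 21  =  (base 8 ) 103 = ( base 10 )67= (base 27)2D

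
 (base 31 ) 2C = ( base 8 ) 112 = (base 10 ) 74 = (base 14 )54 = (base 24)32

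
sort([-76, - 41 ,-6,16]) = [ -76, - 41, - 6, 16 ]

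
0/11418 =0 =0.00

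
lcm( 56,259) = 2072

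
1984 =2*992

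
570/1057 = 570/1057 = 0.54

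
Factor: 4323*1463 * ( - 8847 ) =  - 55953285003=- 3^3*7^1* 11^2 * 19^1  *  131^1 * 983^1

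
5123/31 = 5123/31= 165.26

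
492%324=168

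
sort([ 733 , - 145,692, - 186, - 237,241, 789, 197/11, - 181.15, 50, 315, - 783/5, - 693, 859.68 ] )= [ - 693, - 237,-186, - 181.15, - 783/5, - 145,197/11,50,241, 315, 692,733, 789 , 859.68]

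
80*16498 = 1319840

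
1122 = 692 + 430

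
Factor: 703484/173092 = 109^ ( - 1) * 443^1 = 443/109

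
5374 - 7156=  - 1782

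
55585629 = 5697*9757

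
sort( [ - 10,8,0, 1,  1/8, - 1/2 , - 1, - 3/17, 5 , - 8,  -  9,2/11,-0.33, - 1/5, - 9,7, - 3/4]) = [  -  10, - 9,  -  9, - 8, - 1, - 3/4 ,-1/2,  -  0.33, - 1/5 , - 3/17, 0 , 1/8, 2/11, 1, 5 , 7,8 ]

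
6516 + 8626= 15142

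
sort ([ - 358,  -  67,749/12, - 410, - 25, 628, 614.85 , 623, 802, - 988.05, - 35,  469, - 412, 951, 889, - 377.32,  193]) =[ - 988.05,-412, - 410, - 377.32, - 358, - 67, - 35, - 25, 749/12, 193, 469,614.85,623, 628, 802,  889, 951 ] 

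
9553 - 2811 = 6742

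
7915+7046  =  14961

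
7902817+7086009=14988826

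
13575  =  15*905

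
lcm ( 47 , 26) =1222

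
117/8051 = 117/8051 = 0.01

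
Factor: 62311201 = 643^1* 96907^1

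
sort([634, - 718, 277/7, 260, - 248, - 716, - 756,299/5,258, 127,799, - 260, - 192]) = [ - 756, - 718, - 716, - 260,-248, - 192,  277/7,299/5,127,258,260,634, 799] 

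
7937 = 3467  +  4470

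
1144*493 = 563992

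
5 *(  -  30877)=- 154385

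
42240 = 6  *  7040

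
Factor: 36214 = 2^1*19^1 *953^1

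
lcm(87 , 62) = 5394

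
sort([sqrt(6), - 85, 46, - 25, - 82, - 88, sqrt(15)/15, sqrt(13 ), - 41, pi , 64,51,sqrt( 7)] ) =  [  -  88,- 85, - 82,- 41, - 25, sqrt( 15)/15,sqrt (6),sqrt(7),pi,sqrt(13),46,51, 64]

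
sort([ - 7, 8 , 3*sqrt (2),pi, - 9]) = [-9, - 7 , pi,3*sqrt( 2 ),8] 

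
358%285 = 73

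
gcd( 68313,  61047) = 21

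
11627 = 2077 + 9550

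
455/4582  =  455/4582 = 0.10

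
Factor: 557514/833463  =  2^1*3^( - 1)*47^1*659^1*30869^(-1) = 61946/92607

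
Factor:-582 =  - 2^1*3^1 * 97^1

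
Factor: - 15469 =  - 31^1*499^1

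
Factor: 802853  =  43^1 * 18671^1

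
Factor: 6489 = 3^2 * 7^1*103^1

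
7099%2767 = 1565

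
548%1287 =548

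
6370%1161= 565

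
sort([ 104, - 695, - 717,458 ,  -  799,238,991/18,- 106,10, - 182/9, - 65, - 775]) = [ - 799, - 775, - 717 ,- 695, - 106,- 65, - 182/9,10,991/18, 104,  238,458]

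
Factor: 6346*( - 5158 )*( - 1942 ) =2^3 * 19^1*167^1*971^1 * 2579^1 = 63566841256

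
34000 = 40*850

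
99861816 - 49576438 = 50285378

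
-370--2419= 2049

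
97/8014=97/8014 = 0.01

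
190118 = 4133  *46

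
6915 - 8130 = -1215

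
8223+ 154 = 8377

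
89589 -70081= 19508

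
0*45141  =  0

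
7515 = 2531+4984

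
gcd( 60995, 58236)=1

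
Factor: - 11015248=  -2^4*688453^1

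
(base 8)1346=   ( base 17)29b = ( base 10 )742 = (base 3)1000111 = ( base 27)10d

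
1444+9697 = 11141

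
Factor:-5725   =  - 5^2*229^1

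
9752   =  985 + 8767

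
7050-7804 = - 754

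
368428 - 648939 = - 280511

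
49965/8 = 49965/8 = 6245.62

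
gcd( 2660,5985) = 665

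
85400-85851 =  - 451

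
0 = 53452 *0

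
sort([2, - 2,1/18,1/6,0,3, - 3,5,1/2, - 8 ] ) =[- 8,  -  3, - 2, 0, 1/18  ,  1/6,1/2,2, 3,5 ]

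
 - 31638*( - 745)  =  23570310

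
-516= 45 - 561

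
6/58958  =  3/29479 = 0.00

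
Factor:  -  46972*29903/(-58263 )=1404603716/58263 = 2^2*3^ ( - 1 ) *17^1*1759^1*11743^1*19421^( - 1)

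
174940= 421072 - 246132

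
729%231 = 36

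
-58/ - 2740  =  29/1370 = 0.02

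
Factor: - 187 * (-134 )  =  25058 = 2^1*11^1*17^1  *67^1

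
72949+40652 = 113601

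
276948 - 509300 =- 232352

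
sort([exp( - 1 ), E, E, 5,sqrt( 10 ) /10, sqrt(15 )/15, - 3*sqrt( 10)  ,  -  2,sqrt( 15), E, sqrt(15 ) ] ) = [-3*sqrt( 10 ), - 2,  sqrt( 15 )/15,sqrt ( 10 )/10,exp(-1 ), E, E,E, sqrt(15),  sqrt( 15 ), 5] 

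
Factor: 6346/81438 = 3173/40719= 3^ (  -  1)*7^( -2)* 19^1*167^1*277^ ( - 1 ) 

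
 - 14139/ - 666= 21 + 17/74 = 21.23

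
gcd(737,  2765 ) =1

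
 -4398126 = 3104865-7502991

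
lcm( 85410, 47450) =427050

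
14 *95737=1340318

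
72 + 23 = 95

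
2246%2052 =194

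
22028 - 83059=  - 61031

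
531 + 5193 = 5724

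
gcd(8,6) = 2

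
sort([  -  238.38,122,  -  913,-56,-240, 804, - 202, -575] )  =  [ -913,-575, - 240, - 238.38,-202, - 56,122 , 804] 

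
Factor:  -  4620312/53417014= - 2310156/26708507 = - 2^2 * 3^2* 7^( - 1)  *29^( - 1)*41^( - 1)*3209^( - 1 )*64171^1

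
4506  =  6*751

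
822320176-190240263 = 632079913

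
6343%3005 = 333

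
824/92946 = 412/46473 = 0.01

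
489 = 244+245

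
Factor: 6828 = 2^2*3^1*569^1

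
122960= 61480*2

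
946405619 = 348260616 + 598145003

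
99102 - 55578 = 43524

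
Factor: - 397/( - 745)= 5^ (  -  1 )*149^ ( - 1)*397^1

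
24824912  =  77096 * 322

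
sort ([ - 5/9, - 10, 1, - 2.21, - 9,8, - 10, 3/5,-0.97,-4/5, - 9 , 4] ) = [ - 10, - 10, -9, -9, - 2.21,-0.97, - 4/5 , - 5/9, 3/5,1, 4, 8]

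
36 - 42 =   -  6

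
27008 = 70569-43561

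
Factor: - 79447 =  - 53^1*1499^1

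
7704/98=3852/49 = 78.61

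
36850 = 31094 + 5756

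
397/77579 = 397/77579 = 0.01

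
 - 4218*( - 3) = 12654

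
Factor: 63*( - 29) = -3^2*7^1*29^1 = - 1827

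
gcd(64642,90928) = 2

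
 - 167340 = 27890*(  -  6)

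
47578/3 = 47578/3= 15859.33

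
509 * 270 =137430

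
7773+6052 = 13825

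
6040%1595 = 1255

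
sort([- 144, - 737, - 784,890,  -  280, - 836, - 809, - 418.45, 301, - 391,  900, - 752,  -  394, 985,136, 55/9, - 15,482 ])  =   [ - 836,  -  809,  -  784, - 752, - 737, - 418.45,-394, - 391 , - 280, - 144, - 15, 55/9,136,301,482,  890,900,985 ]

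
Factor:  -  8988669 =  - 3^2*37^1 * 26993^1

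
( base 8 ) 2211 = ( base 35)x6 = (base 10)1161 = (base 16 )489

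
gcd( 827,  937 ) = 1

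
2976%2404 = 572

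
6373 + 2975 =9348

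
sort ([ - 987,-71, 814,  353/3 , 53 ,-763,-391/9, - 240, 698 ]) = [ - 987,  -  763,  -  240, - 71, - 391/9, 53, 353/3,698,814]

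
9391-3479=5912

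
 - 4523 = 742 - 5265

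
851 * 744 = 633144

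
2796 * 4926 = 13773096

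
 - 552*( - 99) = 54648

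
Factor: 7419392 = 2^9*43^1 * 337^1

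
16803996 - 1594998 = 15208998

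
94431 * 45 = 4249395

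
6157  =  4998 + 1159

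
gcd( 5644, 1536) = 4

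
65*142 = 9230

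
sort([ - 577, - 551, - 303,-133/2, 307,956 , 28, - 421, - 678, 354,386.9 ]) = [ - 678, - 577, - 551, - 421, - 303, - 133/2 , 28,307,354,386.9,956]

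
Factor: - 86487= - 3^1 *127^1*227^1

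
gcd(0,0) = 0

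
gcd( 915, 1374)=3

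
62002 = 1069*58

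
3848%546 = 26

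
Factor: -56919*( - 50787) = 3^6*11^1*19^1*18973^1 = 2890745253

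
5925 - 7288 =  - 1363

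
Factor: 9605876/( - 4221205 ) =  - 2^2*5^( - 1) * 7^1* 151^(-1)*349^1*983^1 *5591^( - 1)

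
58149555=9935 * 5853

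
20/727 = 20/727 = 0.03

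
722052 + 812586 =1534638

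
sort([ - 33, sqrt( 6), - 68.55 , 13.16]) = [-68.55, - 33, sqrt( 6),13.16]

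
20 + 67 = 87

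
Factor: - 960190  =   - 2^1*5^1*7^1*11^1*29^1*43^1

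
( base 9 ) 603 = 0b111101001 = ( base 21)126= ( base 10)489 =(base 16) 1e9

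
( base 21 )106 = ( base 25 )hm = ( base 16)1BF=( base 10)447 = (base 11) 377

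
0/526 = 0 = 0.00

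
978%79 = 30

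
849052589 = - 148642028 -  - 997694617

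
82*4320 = 354240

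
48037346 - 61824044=-13786698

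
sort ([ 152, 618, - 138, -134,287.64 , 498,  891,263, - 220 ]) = [-220, - 138 , - 134, 152, 263,  287.64,  498 , 618, 891]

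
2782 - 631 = 2151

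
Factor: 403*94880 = 38236640  =  2^5*5^1*13^1*31^1* 593^1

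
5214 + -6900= - 1686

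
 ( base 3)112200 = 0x18C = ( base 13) 246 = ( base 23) H5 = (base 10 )396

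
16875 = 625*27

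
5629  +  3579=9208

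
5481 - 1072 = 4409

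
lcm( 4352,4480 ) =152320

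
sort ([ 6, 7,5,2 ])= [2 , 5,6, 7]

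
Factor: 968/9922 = 4/41 = 2^2*41^( - 1 ) 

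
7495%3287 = 921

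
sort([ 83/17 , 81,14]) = [ 83/17, 14, 81 ] 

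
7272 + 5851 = 13123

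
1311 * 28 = 36708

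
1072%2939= 1072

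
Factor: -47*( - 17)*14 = 2^1*7^1*17^1*47^1 = 11186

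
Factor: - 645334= - 2^1*23^1*14029^1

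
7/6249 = 7/6249  =  0.00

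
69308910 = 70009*990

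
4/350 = 2/175 = 0.01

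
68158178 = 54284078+13874100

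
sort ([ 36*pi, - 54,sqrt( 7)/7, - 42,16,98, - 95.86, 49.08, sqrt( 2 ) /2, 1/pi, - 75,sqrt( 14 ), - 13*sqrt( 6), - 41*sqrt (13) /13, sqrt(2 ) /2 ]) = [ - 95.86, - 75, - 54, - 42, - 13*sqrt( 6), - 41 * sqrt ( 13 ) /13, 1/pi, sqrt( 7) /7, sqrt( 2 ) /2, sqrt(2) /2,sqrt(14 ), 16,49.08,  98,  36*pi]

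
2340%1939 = 401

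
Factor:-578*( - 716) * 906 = 374946288 = 2^4*3^1*17^2 * 151^1*179^1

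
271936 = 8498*32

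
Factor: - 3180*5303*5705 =-2^2*3^1*5^2*7^1* 53^1*163^1*5303^1  =  - 96206495700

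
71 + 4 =75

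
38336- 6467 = 31869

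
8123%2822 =2479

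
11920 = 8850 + 3070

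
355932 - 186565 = 169367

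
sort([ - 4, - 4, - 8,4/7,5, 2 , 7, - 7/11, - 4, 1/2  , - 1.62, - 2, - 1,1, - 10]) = [ - 10,  -  8, - 4, - 4, - 4, - 2, - 1.62, - 1, - 7/11,1/2,4/7,1 , 2,  5,7] 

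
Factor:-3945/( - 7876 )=2^( - 2)*3^1*5^1 * 11^( - 1)*179^( - 1)*263^1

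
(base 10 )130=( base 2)10000010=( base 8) 202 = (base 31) 46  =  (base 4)2002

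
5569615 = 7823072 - 2253457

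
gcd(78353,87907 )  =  17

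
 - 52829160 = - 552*95705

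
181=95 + 86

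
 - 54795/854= - 65+715/854 = - 64.16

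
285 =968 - 683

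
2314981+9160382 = 11475363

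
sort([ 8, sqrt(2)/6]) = [ sqrt ( 2 )/6, 8 ] 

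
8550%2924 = 2702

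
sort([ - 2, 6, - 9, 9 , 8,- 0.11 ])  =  [ - 9,- 2,  -  0.11, 6 , 8, 9]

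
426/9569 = 426/9569 = 0.04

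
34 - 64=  - 30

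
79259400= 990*80060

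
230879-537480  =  -306601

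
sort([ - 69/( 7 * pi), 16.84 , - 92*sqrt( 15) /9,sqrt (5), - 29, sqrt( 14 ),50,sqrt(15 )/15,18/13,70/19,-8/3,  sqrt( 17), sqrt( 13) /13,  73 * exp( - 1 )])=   [ - 92*sqrt(15 )/9, - 29,-69/( 7 * pi),- 8/3,sqrt(15)/15,sqrt(13)/13,  18/13,sqrt( 5), 70/19, sqrt( 14 ),sqrt (17 ),16.84, 73*exp( - 1 ),50 ] 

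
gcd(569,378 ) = 1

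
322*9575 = 3083150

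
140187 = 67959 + 72228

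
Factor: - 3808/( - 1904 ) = 2=2^1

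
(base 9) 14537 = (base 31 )A9R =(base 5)304131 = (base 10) 9916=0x26bc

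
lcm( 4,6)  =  12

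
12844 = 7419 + 5425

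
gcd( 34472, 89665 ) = 1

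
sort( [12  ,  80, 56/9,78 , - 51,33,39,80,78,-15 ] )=[ - 51 , - 15,56/9, 12,  33, 39,78,78, 80,80 ] 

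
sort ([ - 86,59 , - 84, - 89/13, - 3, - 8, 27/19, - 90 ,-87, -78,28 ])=[ - 90, - 87, - 86, - 84 , - 78,- 8,- 89/13, - 3,27/19,28, 59 ] 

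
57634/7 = 57634/7=8233.43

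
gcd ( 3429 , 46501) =1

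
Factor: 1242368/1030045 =2^8*5^( - 1)*23^1*211^1*206009^(-1 )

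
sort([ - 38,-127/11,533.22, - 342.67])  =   [ - 342.67, - 38, - 127/11, 533.22] 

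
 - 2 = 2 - 4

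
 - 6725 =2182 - 8907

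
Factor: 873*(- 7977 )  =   - 6963921 = -3^3*97^1*2659^1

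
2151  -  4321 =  - 2170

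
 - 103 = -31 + - 72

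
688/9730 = 344/4865=0.07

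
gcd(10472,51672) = 8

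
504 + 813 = 1317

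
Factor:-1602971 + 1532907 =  - 2^4*29^1*151^1 = -70064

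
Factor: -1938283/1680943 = -11^( - 1)*17^( - 1 )* 89^( - 1) * 101^ (  -  1 )*197^1*9839^1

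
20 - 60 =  - 40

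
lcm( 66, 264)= 264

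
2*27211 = 54422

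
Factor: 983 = 983^1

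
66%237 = 66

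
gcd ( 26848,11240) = 8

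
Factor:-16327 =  - 29^1*563^1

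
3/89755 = 3/89755= 0.00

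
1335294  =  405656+929638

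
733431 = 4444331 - 3710900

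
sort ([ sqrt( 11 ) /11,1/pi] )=[ sqrt(11)/11,1/pi] 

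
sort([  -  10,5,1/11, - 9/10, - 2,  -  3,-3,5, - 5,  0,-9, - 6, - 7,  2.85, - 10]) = [- 10, - 10, - 9, - 7, - 6, - 5 , - 3, - 3, - 2, - 9/10,0,1/11, 2.85 , 5, 5] 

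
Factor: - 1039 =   -  1039^1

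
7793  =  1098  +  6695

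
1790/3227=1790/3227=0.55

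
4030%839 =674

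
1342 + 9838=11180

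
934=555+379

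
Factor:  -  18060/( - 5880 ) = 43/14= 2^( -1 )*7^ ( - 1)*43^1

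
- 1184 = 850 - 2034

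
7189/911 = 7 + 812/911 = 7.89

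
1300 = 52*25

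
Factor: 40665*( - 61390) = -2^1*3^1*5^2*7^1*877^1 * 2711^1 = - 2496424350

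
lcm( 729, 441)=35721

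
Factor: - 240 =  - 2^4*3^1*5^1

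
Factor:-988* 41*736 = -2^7*13^1 * 19^1*23^1 * 41^1 = - 29813888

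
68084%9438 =2018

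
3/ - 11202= - 1 + 3733/3734 = - 0.00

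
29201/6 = 29201/6 = 4866.83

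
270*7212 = 1947240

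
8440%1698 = 1648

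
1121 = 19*59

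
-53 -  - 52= - 1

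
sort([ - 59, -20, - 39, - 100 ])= [-100, - 59, - 39,- 20] 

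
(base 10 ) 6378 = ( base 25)A53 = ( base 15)1D53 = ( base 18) 11c6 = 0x18ea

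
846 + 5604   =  6450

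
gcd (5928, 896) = 8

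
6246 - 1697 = 4549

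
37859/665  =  56 + 619/665 =56.93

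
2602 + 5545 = 8147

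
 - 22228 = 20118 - 42346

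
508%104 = 92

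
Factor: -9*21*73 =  - 13797 = -3^3*7^1*73^1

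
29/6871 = 29/6871 =0.00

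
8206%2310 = 1276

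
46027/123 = 374 + 25/123 = 374.20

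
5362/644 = 8 + 15/46= 8.33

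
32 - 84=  - 52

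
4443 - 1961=2482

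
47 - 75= -28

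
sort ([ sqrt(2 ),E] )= [sqrt( 2), E] 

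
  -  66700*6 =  - 400200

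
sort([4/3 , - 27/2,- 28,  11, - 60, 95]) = [ - 60,-28, - 27/2, 4/3, 11, 95]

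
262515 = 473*555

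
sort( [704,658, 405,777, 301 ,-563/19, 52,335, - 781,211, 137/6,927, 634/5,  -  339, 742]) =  [  -  781,-339, - 563/19,137/6, 52, 634/5,211, 301, 335,405, 658,704, 742, 777,927 ] 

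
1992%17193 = 1992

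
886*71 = 62906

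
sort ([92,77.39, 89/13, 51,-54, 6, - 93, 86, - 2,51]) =[ - 93, - 54,-2, 6,89/13 , 51, 51, 77.39,86, 92 ] 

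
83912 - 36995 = 46917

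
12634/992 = 12 + 365/496 = 12.74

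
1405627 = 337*4171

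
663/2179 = 663/2179 = 0.30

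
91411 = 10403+81008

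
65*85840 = 5579600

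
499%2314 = 499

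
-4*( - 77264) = 309056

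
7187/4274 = 7187/4274 = 1.68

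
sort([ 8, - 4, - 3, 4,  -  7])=[ - 7,-4,  -  3, 4,8]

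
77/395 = 77/395   =  0.19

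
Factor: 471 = 3^1*157^1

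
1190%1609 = 1190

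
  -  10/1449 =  - 1 +1439/1449 =-  0.01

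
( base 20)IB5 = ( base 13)34C2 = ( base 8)16401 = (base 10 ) 7425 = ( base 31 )7MG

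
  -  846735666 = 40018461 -886754127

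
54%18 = 0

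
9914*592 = 5869088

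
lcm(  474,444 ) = 35076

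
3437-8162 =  - 4725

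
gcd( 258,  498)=6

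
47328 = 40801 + 6527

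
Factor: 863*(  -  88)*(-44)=3341536=2^5*11^2*863^1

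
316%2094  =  316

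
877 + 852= 1729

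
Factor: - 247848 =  - 2^3*3^1*23^1*449^1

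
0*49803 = 0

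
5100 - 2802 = 2298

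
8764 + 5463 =14227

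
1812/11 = 1812/11 = 164.73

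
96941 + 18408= 115349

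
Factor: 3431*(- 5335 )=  - 18304385 = -5^1*11^1*47^1*73^1 * 97^1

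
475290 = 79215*6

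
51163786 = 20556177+30607609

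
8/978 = 4/489 = 0.01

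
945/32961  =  315/10987 = 0.03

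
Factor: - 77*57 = -3^1*7^1*11^1 * 19^1= - 4389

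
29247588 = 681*42948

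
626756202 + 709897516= 1336653718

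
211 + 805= 1016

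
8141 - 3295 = 4846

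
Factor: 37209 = 3^1*79^1* 157^1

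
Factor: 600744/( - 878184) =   -  25031/36591 = - 3^( - 1)*12197^( - 1) * 25031^1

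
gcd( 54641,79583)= 1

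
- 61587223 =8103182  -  69690405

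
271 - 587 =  - 316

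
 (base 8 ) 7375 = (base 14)1581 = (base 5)110322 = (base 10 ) 3837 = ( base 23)75j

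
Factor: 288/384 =3/4 =2^(-2)*3^1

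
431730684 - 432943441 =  - 1212757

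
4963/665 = 709/95 = 7.46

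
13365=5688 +7677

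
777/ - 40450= - 777/40450 = -0.02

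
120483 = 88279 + 32204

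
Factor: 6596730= 2^1*3^2*5^1*7^1*37^1 * 283^1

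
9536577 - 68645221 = -59108644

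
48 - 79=  -  31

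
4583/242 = 18 + 227/242 = 18.94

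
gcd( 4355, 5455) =5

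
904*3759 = 3398136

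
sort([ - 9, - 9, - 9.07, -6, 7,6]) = [-9.07, - 9, - 9, - 6 , 6,7] 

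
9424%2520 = 1864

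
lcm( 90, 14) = 630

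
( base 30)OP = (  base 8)1351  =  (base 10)745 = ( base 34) LV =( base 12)521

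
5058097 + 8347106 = 13405203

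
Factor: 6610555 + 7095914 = 3^3 * 7^1 * 47^1*1543^1 = 13706469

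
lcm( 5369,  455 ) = 26845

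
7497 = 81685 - 74188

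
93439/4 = 23359 + 3/4 = 23359.75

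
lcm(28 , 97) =2716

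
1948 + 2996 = 4944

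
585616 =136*4306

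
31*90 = 2790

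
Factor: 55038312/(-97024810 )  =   - 2^2*3^3 * 5^(  -  1 )*7^1 * 23^( - 1 )*89^1*409^1*421847^( - 1) = -27519156/48512405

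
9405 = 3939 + 5466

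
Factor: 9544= 2^3 * 1193^1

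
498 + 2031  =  2529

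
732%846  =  732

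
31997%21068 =10929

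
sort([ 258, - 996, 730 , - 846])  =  [ - 996, - 846, 258, 730 ]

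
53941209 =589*91581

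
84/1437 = 28/479 = 0.06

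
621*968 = 601128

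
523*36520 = 19099960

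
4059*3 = 12177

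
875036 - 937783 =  - 62747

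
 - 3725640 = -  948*3930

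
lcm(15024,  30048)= 30048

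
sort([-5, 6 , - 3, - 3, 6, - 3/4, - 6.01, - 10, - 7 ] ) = [- 10, - 7, - 6.01, - 5, - 3,-3,-3/4,6, 6 ] 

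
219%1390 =219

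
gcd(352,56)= 8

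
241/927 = 241/927 = 0.26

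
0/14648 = 0 = 0.00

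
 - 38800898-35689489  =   - 74490387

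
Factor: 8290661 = 8290661^1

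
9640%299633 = 9640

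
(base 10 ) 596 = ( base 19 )1c7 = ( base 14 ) 308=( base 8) 1124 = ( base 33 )i2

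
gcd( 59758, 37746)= 2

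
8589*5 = 42945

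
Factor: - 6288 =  - 2^4*3^1 * 131^1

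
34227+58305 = 92532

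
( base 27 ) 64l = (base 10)4503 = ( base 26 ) 6H5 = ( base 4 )1012113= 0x1197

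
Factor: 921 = 3^1*307^1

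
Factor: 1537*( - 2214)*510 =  - 2^2*3^4*5^1 * 17^1*29^1*41^1*53^1 = - 1735488180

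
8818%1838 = 1466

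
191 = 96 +95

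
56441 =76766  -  20325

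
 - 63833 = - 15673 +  - 48160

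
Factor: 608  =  2^5*19^1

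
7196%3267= 662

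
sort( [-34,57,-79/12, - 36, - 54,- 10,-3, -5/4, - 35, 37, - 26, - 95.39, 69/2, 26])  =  [ - 95.39, - 54,-36, -35,-34, - 26, -10, -79/12 ,-3, - 5/4, 26, 69/2, 37, 57] 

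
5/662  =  5/662=0.01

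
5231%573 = 74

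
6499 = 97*67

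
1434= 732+702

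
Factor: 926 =2^1*463^1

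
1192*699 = 833208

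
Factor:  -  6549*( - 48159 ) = 3^3*37^1*59^1*5351^1 = 315393291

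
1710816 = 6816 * 251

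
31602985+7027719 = 38630704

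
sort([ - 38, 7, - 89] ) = [-89, - 38, 7 ] 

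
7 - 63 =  - 56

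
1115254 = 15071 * 74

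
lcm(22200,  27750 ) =111000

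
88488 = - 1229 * ( - 72 )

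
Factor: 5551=7^1*13^1*61^1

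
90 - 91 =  - 1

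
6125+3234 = 9359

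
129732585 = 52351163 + 77381422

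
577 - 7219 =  - 6642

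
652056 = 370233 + 281823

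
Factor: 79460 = 2^2*  5^1*29^1 * 137^1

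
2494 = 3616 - 1122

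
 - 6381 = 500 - 6881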